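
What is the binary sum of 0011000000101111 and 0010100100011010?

Add column by column from the right: bit + bit + carry-in; write the sum mod 2, carry 1 when the sum is 2 or 3.
carry:  0100000001111100
        0011000000101111
+       0010100100011010
------------------------
       00101100101001001
(the carry out of the leftmost column, 0, becomes the leading bit)
Decimal check:
  0011000000101111 = 8192 + 4096 + 32 + 8 + 4 + 2 + 1 = 12335
  0010100100011010 = 8192 + 2048 + 256 + 16 + 8 + 2 = 10522
  12335 + 10522 = 22857, and 00101100101001001 = 16384 + 4096 + 2048 + 256 + 64 + 8 + 1 = 22857 ✓



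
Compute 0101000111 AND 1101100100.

AND: 1 only when both bits are 1
  0101000111
& 1101100100
------------
  0101000100
Decimal: 327 & 868 = 324



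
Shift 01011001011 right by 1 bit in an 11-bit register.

Original: 01011001011 (decimal 715)
Shift right by 1 position
Drop the 1 low bit; fill with zero on the left
Result: 00101100101 (decimal 357)
Equivalent: 715 >> 1 = 715 ÷ 2^1 = 357



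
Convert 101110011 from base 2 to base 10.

Sum of powers of 2 for each 1-bit:
2^0 + 2^1 + 2^4 + 2^5 + 2^6 + 2^8
= 1 + 2 + 16 + 32 + 64 + 256
= 371



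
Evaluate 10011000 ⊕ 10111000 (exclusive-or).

XOR: 1 when bits differ
  10011000
^ 10111000
----------
  00100000
Decimal: 152 ^ 184 = 32



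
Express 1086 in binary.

Using repeated division by 2:
1086 ÷ 2 = 543 remainder 0
543 ÷ 2 = 271 remainder 1
271 ÷ 2 = 135 remainder 1
135 ÷ 2 = 67 remainder 1
67 ÷ 2 = 33 remainder 1
33 ÷ 2 = 16 remainder 1
16 ÷ 2 = 8 remainder 0
8 ÷ 2 = 4 remainder 0
4 ÷ 2 = 2 remainder 0
2 ÷ 2 = 1 remainder 0
1 ÷ 2 = 0 remainder 1
Reading remainders bottom to top: 10000111110



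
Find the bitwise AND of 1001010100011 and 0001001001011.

AND: 1 only when both bits are 1
  1001010100011
& 0001001001011
---------------
  0001000000011
Decimal: 4771 & 587 = 515



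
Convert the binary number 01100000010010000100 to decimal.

Sum of powers of 2 for each 1-bit:
2^2 + 2^7 + 2^10 + 2^17 + 2^18
= 4 + 128 + 1024 + 131072 + 262144
= 394372



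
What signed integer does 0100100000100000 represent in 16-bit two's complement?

Binary: 0100100000100000
Sign bit: 0 (non-negative)
Read directly as an unsigned value:
0100100000100000 = 16384 + 2048 + 32 = 18464
Value: 18464



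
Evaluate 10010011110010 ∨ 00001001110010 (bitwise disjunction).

OR: 1 when either bit is 1
  10010011110010
| 00001001110010
----------------
  10011011110010
Decimal: 9458 | 626 = 9970



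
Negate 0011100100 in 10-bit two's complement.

Original: 0011100100
Step 1 - Invert all bits: 1100011011
Step 2 - Add 1: 1100011100
Verification: 0011100100 + 1100011100 = 10000000000; discarding the end carry (carry out of the top bit) leaves the 10-bit value 0000000000, as required for x + (-x)



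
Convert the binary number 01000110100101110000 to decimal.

Sum of powers of 2 for each 1-bit:
2^4 + 2^5 + 2^6 + 2^8 + 2^11 + 2^13 + 2^14 + 2^18
= 16 + 32 + 64 + 256 + 2048 + 8192 + 16384 + 262144
= 289136



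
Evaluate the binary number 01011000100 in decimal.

Sum of powers of 2 for each 1-bit:
2^2 + 2^6 + 2^7 + 2^9
= 4 + 64 + 128 + 512
= 708



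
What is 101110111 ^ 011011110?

XOR: 1 when bits differ
  101110111
^ 011011110
-----------
  110101001
Decimal: 375 ^ 222 = 425



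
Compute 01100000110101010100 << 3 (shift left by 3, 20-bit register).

Original: 01100000110101010100 (decimal 396628)
Shift left by 3 positions
Append 3 zeros on the right and drop the 3 high bits that overflow the 20-bit width
Result: 00000110101010100000 (decimal 27296)
Equivalent: 396628 << 3 = 396628 × 2^3 = 3173024, truncated to 20 bits = 27296



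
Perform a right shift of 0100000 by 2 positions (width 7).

Original: 0100000 (decimal 32)
Shift right by 2 positions
Drop the 2 low bits; fill with zeros on the left
Result: 0001000 (decimal 8)
Equivalent: 32 >> 2 = 32 ÷ 2^2 = 8



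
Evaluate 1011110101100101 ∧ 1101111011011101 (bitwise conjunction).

AND: 1 only when both bits are 1
  1011110101100101
& 1101111011011101
------------------
  1001110001000101
Decimal: 48485 & 57053 = 40005



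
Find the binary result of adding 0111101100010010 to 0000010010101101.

Add column by column from the right: bit + bit + carry-in; write the sum mod 2, carry 1 when the sum is 2 or 3.
carry:  0000000000000000
        0111101100010010
+       0000010010101101
------------------------
       00111111110111111
(the carry out of the leftmost column, 0, becomes the leading bit)
Decimal check:
  0111101100010010 = 16384 + 8192 + 4096 + 2048 + 512 + 256 + 16 + 2 = 31506
  0000010010101101 = 1024 + 128 + 32 + 8 + 4 + 1 = 1197
  31506 + 1197 = 32703, and 00111111110111111 = 16384 + 8192 + 4096 + 2048 + 1024 + 512 + 256 + 128 + 32 + 16 + 8 + 4 + 2 + 1 = 32703 ✓



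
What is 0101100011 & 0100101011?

AND: 1 only when both bits are 1
  0101100011
& 0100101011
------------
  0100100011
Decimal: 355 & 299 = 291



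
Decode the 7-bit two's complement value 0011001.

Binary: 0011001
Sign bit: 0 (non-negative)
Read directly as an unsigned value:
0011001 = 16 + 8 + 1 = 25
Value: 25



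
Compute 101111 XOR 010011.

XOR: 1 when bits differ
  101111
^ 010011
--------
  111100
Decimal: 47 ^ 19 = 60



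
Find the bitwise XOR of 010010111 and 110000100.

XOR: 1 when bits differ
  010010111
^ 110000100
-----------
  100010011
Decimal: 151 ^ 388 = 275



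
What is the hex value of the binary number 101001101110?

Group into 4-bit nibbles from right:
  1010 = A
  0110 = 6
  1110 = E
Result: A6E



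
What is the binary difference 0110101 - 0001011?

Method 1 - Direct subtraction (column by column from the right: bit − bit − borrow-in; if negative, add 2 and borrow 1 from the next column):
borrow: 0010100
        0110101
-       0001011
---------------
        0101010

Method 2 - Add two's complement:
Two's complement of 0001011: invert → 1110100, add 1 → 1110101
  0110101
+ 1110101
---------
 10101010  (end carry out of the top bit = 1)
Discarding the end carry: 0101010
Decimal check:
  0110101 = 32 + 16 + 4 + 1 = 53
  0001011 = 8 + 2 + 1 = 11
  53 - 11 = 42, and 0101010 = 32 + 8 + 2 = 42 ✓



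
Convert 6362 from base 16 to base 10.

Expand by place value (powers of 16):
6362 = 6 × 16^3 + 3 × 16^2 + 6 × 16^1 + 2 × 16^0
= 6 × 4096 + 3 × 256 + 6 × 16 + 2 × 1
= 24576 + 768 + 96 + 2
= 25442



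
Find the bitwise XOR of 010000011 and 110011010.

XOR: 1 when bits differ
  010000011
^ 110011010
-----------
  100011001
Decimal: 131 ^ 410 = 281



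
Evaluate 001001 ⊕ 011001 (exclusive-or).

XOR: 1 when bits differ
  001001
^ 011001
--------
  010000
Decimal: 9 ^ 25 = 16



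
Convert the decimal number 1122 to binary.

Using repeated division by 2:
1122 ÷ 2 = 561 remainder 0
561 ÷ 2 = 280 remainder 1
280 ÷ 2 = 140 remainder 0
140 ÷ 2 = 70 remainder 0
70 ÷ 2 = 35 remainder 0
35 ÷ 2 = 17 remainder 1
17 ÷ 2 = 8 remainder 1
8 ÷ 2 = 4 remainder 0
4 ÷ 2 = 2 remainder 0
2 ÷ 2 = 1 remainder 0
1 ÷ 2 = 0 remainder 1
Reading remainders bottom to top: 10001100010



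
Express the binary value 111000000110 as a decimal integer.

Sum of powers of 2 for each 1-bit:
2^1 + 2^2 + 2^9 + 2^10 + 2^11
= 2 + 4 + 512 + 1024 + 2048
= 3590



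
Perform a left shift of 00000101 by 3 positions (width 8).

Original: 00000101 (decimal 5)
Shift left by 3 positions
Append 3 zeros on the right
Result: 00101000 (decimal 40)
Equivalent: 5 << 3 = 5 × 2^3 = 40



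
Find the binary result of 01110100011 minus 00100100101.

Method 1 - Direct subtraction (column by column from the right: bit − bit − borrow-in; if negative, add 2 and borrow 1 from the next column):
borrow: 00011111000
        01110100011
-       00100100101
-------------------
        01001111110

Method 2 - Add two's complement:
Two's complement of 00100100101: invert → 11011011010, add 1 → 11011011011
  01110100011
+ 11011011011
-------------
 101001111110  (end carry out of the top bit = 1)
Discarding the end carry: 01001111110
Decimal check:
  01110100011 = 512 + 256 + 128 + 32 + 2 + 1 = 931
  00100100101 = 256 + 32 + 4 + 1 = 293
  931 - 293 = 638, and 01001111110 = 512 + 64 + 32 + 16 + 8 + 4 + 2 = 638 ✓



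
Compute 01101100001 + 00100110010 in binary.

Add column by column from the right: bit + bit + carry-in; write the sum mod 2, carry 1 when the sum is 2 or 3.
carry:  11011000000
        01101100001
+       00100110010
-------------------
       010010010011
(the carry out of the leftmost column, 0, becomes the leading bit)
Decimal check:
  01101100001 = 512 + 256 + 64 + 32 + 1 = 865
  00100110010 = 256 + 32 + 16 + 2 = 306
  865 + 306 = 1171, and 010010010011 = 1024 + 128 + 16 + 2 + 1 = 1171 ✓



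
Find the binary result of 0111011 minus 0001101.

Method 1 - Direct subtraction (column by column from the right: bit − bit − borrow-in; if negative, add 2 and borrow 1 from the next column):
borrow: 0011000
        0111011
-       0001101
---------------
        0101110

Method 2 - Add two's complement:
Two's complement of 0001101: invert → 1110010, add 1 → 1110011
  0111011
+ 1110011
---------
 10101110  (end carry out of the top bit = 1)
Discarding the end carry: 0101110
Decimal check:
  0111011 = 32 + 16 + 8 + 2 + 1 = 59
  0001101 = 8 + 4 + 1 = 13
  59 - 13 = 46, and 0101110 = 32 + 8 + 4 + 2 = 46 ✓



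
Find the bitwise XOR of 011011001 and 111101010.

XOR: 1 when bits differ
  011011001
^ 111101010
-----------
  100110011
Decimal: 217 ^ 490 = 307



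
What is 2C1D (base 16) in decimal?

Expand by place value (powers of 16):
Digit values: C = 12, D = 13
2C1D = 2 × 16^3 + 12 × 16^2 + 1 × 16^1 + 13 × 16^0
= 2 × 4096 + 12 × 256 + 1 × 16 + 13 × 1
= 8192 + 3072 + 16 + 13
= 11293



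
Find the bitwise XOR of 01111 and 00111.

XOR: 1 when bits differ
  01111
^ 00111
-------
  01000
Decimal: 15 ^ 7 = 8



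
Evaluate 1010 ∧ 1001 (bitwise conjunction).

AND: 1 only when both bits are 1
  1010
& 1001
------
  1000
Decimal: 10 & 9 = 8



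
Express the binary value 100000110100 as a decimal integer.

Sum of powers of 2 for each 1-bit:
2^2 + 2^4 + 2^5 + 2^11
= 4 + 16 + 32 + 2048
= 2100



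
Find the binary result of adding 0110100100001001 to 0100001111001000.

Add column by column from the right: bit + bit + carry-in; write the sum mod 2, carry 1 when the sum is 2 or 3.
carry:  1000011000010000
        0110100100001001
+       0100001111001000
------------------------
       01010110011010001
(the carry out of the leftmost column, 0, becomes the leading bit)
Decimal check:
  0110100100001001 = 16384 + 8192 + 2048 + 256 + 8 + 1 = 26889
  0100001111001000 = 16384 + 512 + 256 + 128 + 64 + 8 = 17352
  26889 + 17352 = 44241, and 01010110011010001 = 32768 + 8192 + 2048 + 1024 + 128 + 64 + 16 + 1 = 44241 ✓



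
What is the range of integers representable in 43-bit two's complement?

For 43-bit two's complement:
Minimum: -2^42 = -4398046511104
Maximum: 2^42 - 1 = 4398046511103



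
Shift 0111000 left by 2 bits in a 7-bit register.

Original: 0111000 (decimal 56)
Shift left by 2 positions
Append 2 zeros on the right and drop the 2 high bits that overflow the 7-bit width
Result: 1100000 (decimal 96)
Equivalent: 56 << 2 = 56 × 2^2 = 224, truncated to 7 bits = 96



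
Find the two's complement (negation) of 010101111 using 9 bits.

Original: 010101111
Step 1 - Invert all bits: 101010000
Step 2 - Add 1: 101010001
Verification: 010101111 + 101010001 = 1000000000; discarding the end carry (carry out of the top bit) leaves the 9-bit value 000000000, as required for x + (-x)



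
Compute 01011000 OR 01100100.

OR: 1 when either bit is 1
  01011000
| 01100100
----------
  01111100
Decimal: 88 | 100 = 124



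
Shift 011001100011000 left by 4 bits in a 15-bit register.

Original: 011001100011000 (decimal 13080)
Shift left by 4 positions
Append 4 zeros on the right and drop the 4 high bits that overflow the 15-bit width
Result: 011000110000000 (decimal 12672)
Equivalent: 13080 << 4 = 13080 × 2^4 = 209280, truncated to 15 bits = 12672



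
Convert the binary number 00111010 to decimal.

Sum of powers of 2 for each 1-bit:
2^1 + 2^3 + 2^4 + 2^5
= 2 + 8 + 16 + 32
= 58



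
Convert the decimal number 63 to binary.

Using repeated division by 2:
63 ÷ 2 = 31 remainder 1
31 ÷ 2 = 15 remainder 1
15 ÷ 2 = 7 remainder 1
7 ÷ 2 = 3 remainder 1
3 ÷ 2 = 1 remainder 1
1 ÷ 2 = 0 remainder 1
Reading remainders bottom to top: 111111



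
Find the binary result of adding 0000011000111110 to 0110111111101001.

Add column by column from the right: bit + bit + carry-in; write the sum mod 2, carry 1 when the sum is 2 or 3.
carry:  0001111111110000
        0000011000111110
+       0110111111101001
------------------------
       00111011000100111
(the carry out of the leftmost column, 0, becomes the leading bit)
Decimal check:
  0000011000111110 = 1024 + 512 + 32 + 16 + 8 + 4 + 2 = 1598
  0110111111101001 = 16384 + 8192 + 2048 + 1024 + 512 + 256 + 128 + 64 + 32 + 8 + 1 = 28649
  1598 + 28649 = 30247, and 00111011000100111 = 16384 + 8192 + 4096 + 1024 + 512 + 32 + 4 + 2 + 1 = 30247 ✓



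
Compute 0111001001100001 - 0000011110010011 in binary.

Method 1 - Direct subtraction (column by column from the right: bit − bit − borrow-in; if negative, add 2 and borrow 1 from the next column):
borrow: 0001111100111100
        0111001001100001
-       0000011110010011
------------------------
        0110101011001110

Method 2 - Add two's complement:
Two's complement of 0000011110010011: invert → 1111100001101100, add 1 → 1111100001101101
  0111001001100001
+ 1111100001101101
------------------
 10110101011001110  (end carry out of the top bit = 1)
Discarding the end carry: 0110101011001110
Decimal check:
  0111001001100001 = 16384 + 8192 + 4096 + 512 + 64 + 32 + 1 = 29281
  0000011110010011 = 1024 + 512 + 256 + 128 + 16 + 2 + 1 = 1939
  29281 - 1939 = 27342, and 0110101011001110 = 16384 + 8192 + 2048 + 512 + 128 + 64 + 8 + 4 + 2 = 27342 ✓



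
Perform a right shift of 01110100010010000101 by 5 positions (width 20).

Original: 01110100010010000101 (decimal 476293)
Shift right by 5 positions
Drop the 5 low bits; fill with zeros on the left
Result: 00000011101000100100 (decimal 14884)
Equivalent: 476293 >> 5 = 476293 ÷ 2^5 = 14884



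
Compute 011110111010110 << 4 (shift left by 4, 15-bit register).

Original: 011110111010110 (decimal 15830)
Shift left by 4 positions
Append 4 zeros on the right and drop the 4 high bits that overflow the 15-bit width
Result: 101110101100000 (decimal 23904)
Equivalent: 15830 << 4 = 15830 × 2^4 = 253280, truncated to 15 bits = 23904



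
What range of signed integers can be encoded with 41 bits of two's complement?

For 41-bit two's complement:
Minimum: -2^40 = -1099511627776
Maximum: 2^40 - 1 = 1099511627775



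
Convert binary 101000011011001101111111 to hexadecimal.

Group into 4-bit nibbles from right:
  1010 = A
  0001 = 1
  1011 = B
  0011 = 3
  0111 = 7
  1111 = F
Result: A1B37F



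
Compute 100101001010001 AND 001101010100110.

AND: 1 only when both bits are 1
  100101001010001
& 001101010100110
-----------------
  000101000000000
Decimal: 19025 & 6822 = 2560



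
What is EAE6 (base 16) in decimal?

Expand by place value (powers of 16):
Digit values: E = 14, A = 10
EAE6 = 14 × 16^3 + 10 × 16^2 + 14 × 16^1 + 6 × 16^0
= 14 × 4096 + 10 × 256 + 14 × 16 + 6 × 1
= 57344 + 2560 + 224 + 6
= 60134



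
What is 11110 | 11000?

OR: 1 when either bit is 1
  11110
| 11000
-------
  11110
Decimal: 30 | 24 = 30



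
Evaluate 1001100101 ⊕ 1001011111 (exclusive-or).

XOR: 1 when bits differ
  1001100101
^ 1001011111
------------
  0000111010
Decimal: 613 ^ 607 = 58



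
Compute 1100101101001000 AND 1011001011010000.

AND: 1 only when both bits are 1
  1100101101001000
& 1011001011010000
------------------
  1000001001000000
Decimal: 52040 & 45776 = 33344



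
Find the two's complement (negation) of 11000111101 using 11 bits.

Original (sign bit 1, negative): 11000111101
Step 1 - Invert all bits: 00111000010
Step 2 - Add 1: 00111000011
Verification: 11000111101 + 00111000011 = 100000000000; discarding the end carry (carry out of the top bit) leaves the 11-bit value 00000000000, as required for x + (-x)



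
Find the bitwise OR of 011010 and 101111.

OR: 1 when either bit is 1
  011010
| 101111
--------
  111111
Decimal: 26 | 47 = 63



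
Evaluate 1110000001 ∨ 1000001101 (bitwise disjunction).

OR: 1 when either bit is 1
  1110000001
| 1000001101
------------
  1110001101
Decimal: 897 | 525 = 909



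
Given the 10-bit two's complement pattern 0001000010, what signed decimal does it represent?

Binary: 0001000010
Sign bit: 0 (non-negative)
Read directly as an unsigned value:
0001000010 = 64 + 2 = 66
Value: 66



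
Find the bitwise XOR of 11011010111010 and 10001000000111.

XOR: 1 when bits differ
  11011010111010
^ 10001000000111
----------------
  01010010111101
Decimal: 14010 ^ 8711 = 5309



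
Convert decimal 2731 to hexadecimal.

Using repeated division by 16 (digits 10–15 are A–F):
2731 ÷ 16 = 170 remainder 11 (B)
170 ÷ 16 = 10 remainder 10 (A)
10 ÷ 16 = 0 remainder 10 (A)
Reading remainders bottom to top: AAB



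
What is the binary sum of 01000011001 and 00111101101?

Add column by column from the right: bit + bit + carry-in; write the sum mod 2, carry 1 when the sum is 2 or 3.
carry:  11111110010
        01000011001
+       00111101101
-------------------
       010000000110
(the carry out of the leftmost column, 0, becomes the leading bit)
Decimal check:
  01000011001 = 512 + 16 + 8 + 1 = 537
  00111101101 = 256 + 128 + 64 + 32 + 8 + 4 + 1 = 493
  537 + 493 = 1030, and 010000000110 = 1024 + 4 + 2 = 1030 ✓



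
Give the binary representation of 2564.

Using repeated division by 2:
2564 ÷ 2 = 1282 remainder 0
1282 ÷ 2 = 641 remainder 0
641 ÷ 2 = 320 remainder 1
320 ÷ 2 = 160 remainder 0
160 ÷ 2 = 80 remainder 0
80 ÷ 2 = 40 remainder 0
40 ÷ 2 = 20 remainder 0
20 ÷ 2 = 10 remainder 0
10 ÷ 2 = 5 remainder 0
5 ÷ 2 = 2 remainder 1
2 ÷ 2 = 1 remainder 0
1 ÷ 2 = 0 remainder 1
Reading remainders bottom to top: 101000000100



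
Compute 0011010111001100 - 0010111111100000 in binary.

Method 1 - Direct subtraction (column by column from the right: bit − bit − borrow-in; if negative, add 2 and borrow 1 from the next column):
borrow: 0001111111000000
        0011010111001100
-       0010111111100000
------------------------
        0000010111101100

Method 2 - Add two's complement:
Two's complement of 0010111111100000: invert → 1101000000011111, add 1 → 1101000000100000
  0011010111001100
+ 1101000000100000
------------------
 10000010111101100  (end carry out of the top bit = 1)
Discarding the end carry: 0000010111101100
Decimal check:
  0011010111001100 = 8192 + 4096 + 1024 + 256 + 128 + 64 + 8 + 4 = 13772
  0010111111100000 = 8192 + 2048 + 1024 + 512 + 256 + 128 + 64 + 32 = 12256
  13772 - 12256 = 1516, and 0000010111101100 = 1024 + 256 + 128 + 64 + 32 + 8 + 4 = 1516 ✓



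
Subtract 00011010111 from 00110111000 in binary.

Method 1 - Direct subtraction (column by column from the right: bit − bit − borrow-in; if negative, add 2 and borrow 1 from the next column):
borrow: 00110001110
        00110111000
-       00011010111
-------------------
        00011100001

Method 2 - Add two's complement:
Two's complement of 00011010111: invert → 11100101000, add 1 → 11100101001
  00110111000
+ 11100101001
-------------
 100011100001  (end carry out of the top bit = 1)
Discarding the end carry: 00011100001
Decimal check:
  00110111000 = 256 + 128 + 32 + 16 + 8 = 440
  00011010111 = 128 + 64 + 16 + 4 + 2 + 1 = 215
  440 - 215 = 225, and 00011100001 = 128 + 64 + 32 + 1 = 225 ✓



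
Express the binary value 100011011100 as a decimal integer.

Sum of powers of 2 for each 1-bit:
2^2 + 2^3 + 2^4 + 2^6 + 2^7 + 2^11
= 4 + 8 + 16 + 64 + 128 + 2048
= 2268



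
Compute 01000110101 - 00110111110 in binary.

Method 1 - Direct subtraction (column by column from the right: bit − bit − borrow-in; if negative, add 2 and borrow 1 from the next column):
borrow: 01111111100
        01000110101
-       00110111110
-------------------
        00001110111

Method 2 - Add two's complement:
Two's complement of 00110111110: invert → 11001000001, add 1 → 11001000010
  01000110101
+ 11001000010
-------------
 100001110111  (end carry out of the top bit = 1)
Discarding the end carry: 00001110111
Decimal check:
  01000110101 = 512 + 32 + 16 + 4 + 1 = 565
  00110111110 = 256 + 128 + 32 + 16 + 8 + 4 + 2 = 446
  565 - 446 = 119, and 00001110111 = 64 + 32 + 16 + 4 + 2 + 1 = 119 ✓



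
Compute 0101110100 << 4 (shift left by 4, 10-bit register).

Original: 0101110100 (decimal 372)
Shift left by 4 positions
Append 4 zeros on the right and drop the 4 high bits that overflow the 10-bit width
Result: 1101000000 (decimal 832)
Equivalent: 372 << 4 = 372 × 2^4 = 5952, truncated to 10 bits = 832



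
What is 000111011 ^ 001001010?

XOR: 1 when bits differ
  000111011
^ 001001010
-----------
  001110001
Decimal: 59 ^ 74 = 113



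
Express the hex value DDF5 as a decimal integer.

Expand by place value (powers of 16):
Digit values: D = 13, F = 15
DDF5 = 13 × 16^3 + 13 × 16^2 + 15 × 16^1 + 5 × 16^0
= 13 × 4096 + 13 × 256 + 15 × 16 + 5 × 1
= 53248 + 3328 + 240 + 5
= 56821



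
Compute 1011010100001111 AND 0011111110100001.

AND: 1 only when both bits are 1
  1011010100001111
& 0011111110100001
------------------
  0011010100000001
Decimal: 46351 & 16289 = 13569



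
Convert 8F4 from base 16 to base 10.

Expand by place value (powers of 16):
Digit values: F = 15
8F4 = 8 × 16^2 + 15 × 16^1 + 4 × 16^0
= 8 × 256 + 15 × 16 + 4 × 1
= 2048 + 240 + 4
= 2292



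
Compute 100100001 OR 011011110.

OR: 1 when either bit is 1
  100100001
| 011011110
-----------
  111111111
Decimal: 289 | 222 = 511



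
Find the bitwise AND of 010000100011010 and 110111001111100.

AND: 1 only when both bits are 1
  010000100011010
& 110111001111100
-----------------
  010000000011000
Decimal: 8474 & 28284 = 8216



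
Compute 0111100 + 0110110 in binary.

Add column by column from the right: bit + bit + carry-in; write the sum mod 2, carry 1 when the sum is 2 or 3.
carry:  1111000
        0111100
+       0110110
---------------
       01110010
(the carry out of the leftmost column, 0, becomes the leading bit)
Decimal check:
  0111100 = 32 + 16 + 8 + 4 = 60
  0110110 = 32 + 16 + 4 + 2 = 54
  60 + 54 = 114, and 01110010 = 64 + 32 + 16 + 2 = 114 ✓



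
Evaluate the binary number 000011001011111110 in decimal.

Sum of powers of 2 for each 1-bit:
2^1 + 2^2 + 2^3 + 2^4 + 2^5 + 2^6 + 2^7 + 2^9 + 2^12 + 2^13
= 2 + 4 + 8 + 16 + 32 + 64 + 128 + 512 + 4096 + 8192
= 13054



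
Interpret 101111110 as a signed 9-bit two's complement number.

Binary: 101111110
Sign bit: 1 (negative)
Invert: 010000001
Add 1:  010000010
Magnitude: 010000010 = 128 + 2 = 130
Value: -130



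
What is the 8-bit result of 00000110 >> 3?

Original: 00000110 (decimal 6)
Shift right by 3 positions
Drop the 3 low bits; fill with zeros on the left
Result: 00000000 (decimal 0)
Equivalent: 6 >> 3 = 6 ÷ 2^3 = 0



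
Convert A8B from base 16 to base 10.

Expand by place value (powers of 16):
Digit values: A = 10, B = 11
A8B = 10 × 16^2 + 8 × 16^1 + 11 × 16^0
= 10 × 256 + 8 × 16 + 11 × 1
= 2560 + 128 + 11
= 2699



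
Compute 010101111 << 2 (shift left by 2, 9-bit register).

Original: 010101111 (decimal 175)
Shift left by 2 positions
Append 2 zeros on the right and drop the 2 high bits that overflow the 9-bit width
Result: 010111100 (decimal 188)
Equivalent: 175 << 2 = 175 × 2^2 = 700, truncated to 9 bits = 188



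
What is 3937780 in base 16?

Using repeated division by 16 (digits 10–15 are A–F):
3937780 ÷ 16 = 246111 remainder 4
246111 ÷ 16 = 15381 remainder 15 (F)
15381 ÷ 16 = 961 remainder 5
961 ÷ 16 = 60 remainder 1
60 ÷ 16 = 3 remainder 12 (C)
3 ÷ 16 = 0 remainder 3
Reading remainders bottom to top: 3C15F4



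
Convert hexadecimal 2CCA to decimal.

Expand by place value (powers of 16):
Digit values: C = 12, A = 10
2CCA = 2 × 16^3 + 12 × 16^2 + 12 × 16^1 + 10 × 16^0
= 2 × 4096 + 12 × 256 + 12 × 16 + 10 × 1
= 8192 + 3072 + 192 + 10
= 11466



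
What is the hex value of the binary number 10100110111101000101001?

Group into 4-bit nibbles from right:
  0101 = 5
  0011 = 3
  0111 = 7
  1010 = A
  0010 = 2
  1001 = 9
Result: 537A29



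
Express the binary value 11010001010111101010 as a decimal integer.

Sum of powers of 2 for each 1-bit:
2^1 + 2^3 + 2^5 + 2^6 + 2^7 + 2^8 + 2^10 + 2^12 + 2^16 + 2^18 + 2^19
= 2 + 8 + 32 + 64 + 128 + 256 + 1024 + 4096 + 65536 + 262144 + 524288
= 857578



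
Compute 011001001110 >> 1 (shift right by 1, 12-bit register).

Original: 011001001110 (decimal 1614)
Shift right by 1 position
Drop the 1 low bit; fill with zero on the left
Result: 001100100111 (decimal 807)
Equivalent: 1614 >> 1 = 1614 ÷ 2^1 = 807



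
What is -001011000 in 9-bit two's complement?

Original: 001011000
Step 1 - Invert all bits: 110100111
Step 2 - Add 1: 110101000
Verification: 001011000 + 110101000 = 1000000000; discarding the end carry (carry out of the top bit) leaves the 9-bit value 000000000, as required for x + (-x)



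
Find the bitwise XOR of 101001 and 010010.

XOR: 1 when bits differ
  101001
^ 010010
--------
  111011
Decimal: 41 ^ 18 = 59



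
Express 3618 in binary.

Using repeated division by 2:
3618 ÷ 2 = 1809 remainder 0
1809 ÷ 2 = 904 remainder 1
904 ÷ 2 = 452 remainder 0
452 ÷ 2 = 226 remainder 0
226 ÷ 2 = 113 remainder 0
113 ÷ 2 = 56 remainder 1
56 ÷ 2 = 28 remainder 0
28 ÷ 2 = 14 remainder 0
14 ÷ 2 = 7 remainder 0
7 ÷ 2 = 3 remainder 1
3 ÷ 2 = 1 remainder 1
1 ÷ 2 = 0 remainder 1
Reading remainders bottom to top: 111000100010



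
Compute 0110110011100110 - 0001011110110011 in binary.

Method 1 - Direct subtraction (column by column from the right: bit − bit − borrow-in; if negative, add 2 and borrow 1 from the next column):
borrow: 0010111001100110
        0110110011100110
-       0001011110110011
------------------------
        0101010100110011

Method 2 - Add two's complement:
Two's complement of 0001011110110011: invert → 1110100001001100, add 1 → 1110100001001101
  0110110011100110
+ 1110100001001101
------------------
 10101010100110011  (end carry out of the top bit = 1)
Discarding the end carry: 0101010100110011
Decimal check:
  0110110011100110 = 16384 + 8192 + 2048 + 1024 + 128 + 64 + 32 + 4 + 2 = 27878
  0001011110110011 = 4096 + 1024 + 512 + 256 + 128 + 32 + 16 + 2 + 1 = 6067
  27878 - 6067 = 21811, and 0101010100110011 = 16384 + 4096 + 1024 + 256 + 32 + 16 + 2 + 1 = 21811 ✓



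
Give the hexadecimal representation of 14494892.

Using repeated division by 16 (digits 10–15 are A–F):
14494892 ÷ 16 = 905930 remainder 12 (C)
905930 ÷ 16 = 56620 remainder 10 (A)
56620 ÷ 16 = 3538 remainder 12 (C)
3538 ÷ 16 = 221 remainder 2
221 ÷ 16 = 13 remainder 13 (D)
13 ÷ 16 = 0 remainder 13 (D)
Reading remainders bottom to top: DD2CAC



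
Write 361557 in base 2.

Using repeated division by 2:
361557 ÷ 2 = 180778 remainder 1
180778 ÷ 2 = 90389 remainder 0
90389 ÷ 2 = 45194 remainder 1
45194 ÷ 2 = 22597 remainder 0
22597 ÷ 2 = 11298 remainder 1
11298 ÷ 2 = 5649 remainder 0
5649 ÷ 2 = 2824 remainder 1
2824 ÷ 2 = 1412 remainder 0
1412 ÷ 2 = 706 remainder 0
706 ÷ 2 = 353 remainder 0
353 ÷ 2 = 176 remainder 1
176 ÷ 2 = 88 remainder 0
88 ÷ 2 = 44 remainder 0
44 ÷ 2 = 22 remainder 0
22 ÷ 2 = 11 remainder 0
11 ÷ 2 = 5 remainder 1
5 ÷ 2 = 2 remainder 1
2 ÷ 2 = 1 remainder 0
1 ÷ 2 = 0 remainder 1
Reading remainders bottom to top: 1011000010001010101



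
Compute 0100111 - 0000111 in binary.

Method 1 - Direct subtraction (column by column from the right: bit − bit − borrow-in; if negative, add 2 and borrow 1 from the next column):
borrow: 0000000
        0100111
-       0000111
---------------
        0100000

Method 2 - Add two's complement:
Two's complement of 0000111: invert → 1111000, add 1 → 1111001
  0100111
+ 1111001
---------
 10100000  (end carry out of the top bit = 1)
Discarding the end carry: 0100000
Decimal check:
  0100111 = 32 + 4 + 2 + 1 = 39
  0000111 = 4 + 2 + 1 = 7
  39 - 7 = 32, and 0100000 = 32 ✓



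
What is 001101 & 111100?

AND: 1 only when both bits are 1
  001101
& 111100
--------
  001100
Decimal: 13 & 60 = 12



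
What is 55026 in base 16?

Using repeated division by 16 (digits 10–15 are A–F):
55026 ÷ 16 = 3439 remainder 2
3439 ÷ 16 = 214 remainder 15 (F)
214 ÷ 16 = 13 remainder 6
13 ÷ 16 = 0 remainder 13 (D)
Reading remainders bottom to top: D6F2



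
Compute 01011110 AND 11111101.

AND: 1 only when both bits are 1
  01011110
& 11111101
----------
  01011100
Decimal: 94 & 253 = 92



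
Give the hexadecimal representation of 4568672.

Using repeated division by 16 (digits 10–15 are A–F):
4568672 ÷ 16 = 285542 remainder 0
285542 ÷ 16 = 17846 remainder 6
17846 ÷ 16 = 1115 remainder 6
1115 ÷ 16 = 69 remainder 11 (B)
69 ÷ 16 = 4 remainder 5
4 ÷ 16 = 0 remainder 4
Reading remainders bottom to top: 45B660



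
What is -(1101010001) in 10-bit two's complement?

Original (sign bit 1, negative): 1101010001
Step 1 - Invert all bits: 0010101110
Step 2 - Add 1: 0010101111
Verification: 1101010001 + 0010101111 = 10000000000; discarding the end carry (carry out of the top bit) leaves the 10-bit value 0000000000, as required for x + (-x)



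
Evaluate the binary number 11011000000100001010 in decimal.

Sum of powers of 2 for each 1-bit:
2^1 + 2^3 + 2^8 + 2^15 + 2^16 + 2^18 + 2^19
= 2 + 8 + 256 + 32768 + 65536 + 262144 + 524288
= 885002



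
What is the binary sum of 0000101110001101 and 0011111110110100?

Add column by column from the right: bit + bit + carry-in; write the sum mod 2, carry 1 when the sum is 2 or 3.
carry:  0111111101111000
        0000101110001101
+       0011111110110100
------------------------
       00100101101000001
(the carry out of the leftmost column, 0, becomes the leading bit)
Decimal check:
  0000101110001101 = 2048 + 512 + 256 + 128 + 8 + 4 + 1 = 2957
  0011111110110100 = 8192 + 4096 + 2048 + 1024 + 512 + 256 + 128 + 32 + 16 + 4 = 16308
  2957 + 16308 = 19265, and 00100101101000001 = 16384 + 2048 + 512 + 256 + 64 + 1 = 19265 ✓



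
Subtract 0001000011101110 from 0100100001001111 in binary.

Method 1 - Direct subtraction (column by column from the right: bit − bit − borrow-in; if negative, add 2 and borrow 1 from the next column):
borrow: 0110111111000000
        0100100001001111
-       0001000011101110
------------------------
        0011011101100001

Method 2 - Add two's complement:
Two's complement of 0001000011101110: invert → 1110111100010001, add 1 → 1110111100010010
  0100100001001111
+ 1110111100010010
------------------
 10011011101100001  (end carry out of the top bit = 1)
Discarding the end carry: 0011011101100001
Decimal check:
  0100100001001111 = 16384 + 2048 + 64 + 8 + 4 + 2 + 1 = 18511
  0001000011101110 = 4096 + 128 + 64 + 32 + 8 + 4 + 2 = 4334
  18511 - 4334 = 14177, and 0011011101100001 = 8192 + 4096 + 1024 + 512 + 256 + 64 + 32 + 1 = 14177 ✓



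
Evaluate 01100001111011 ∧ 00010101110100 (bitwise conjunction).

AND: 1 only when both bits are 1
  01100001111011
& 00010101110100
----------------
  00000001110000
Decimal: 6267 & 1396 = 112



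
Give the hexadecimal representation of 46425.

Using repeated division by 16 (digits 10–15 are A–F):
46425 ÷ 16 = 2901 remainder 9
2901 ÷ 16 = 181 remainder 5
181 ÷ 16 = 11 remainder 5
11 ÷ 16 = 0 remainder 11 (B)
Reading remainders bottom to top: B559



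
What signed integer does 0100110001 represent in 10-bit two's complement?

Binary: 0100110001
Sign bit: 0 (non-negative)
Read directly as an unsigned value:
0100110001 = 256 + 32 + 16 + 1 = 305
Value: 305



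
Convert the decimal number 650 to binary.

Using repeated division by 2:
650 ÷ 2 = 325 remainder 0
325 ÷ 2 = 162 remainder 1
162 ÷ 2 = 81 remainder 0
81 ÷ 2 = 40 remainder 1
40 ÷ 2 = 20 remainder 0
20 ÷ 2 = 10 remainder 0
10 ÷ 2 = 5 remainder 0
5 ÷ 2 = 2 remainder 1
2 ÷ 2 = 1 remainder 0
1 ÷ 2 = 0 remainder 1
Reading remainders bottom to top: 1010001010



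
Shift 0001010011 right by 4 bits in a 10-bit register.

Original: 0001010011 (decimal 83)
Shift right by 4 positions
Drop the 4 low bits; fill with zeros on the left
Result: 0000000101 (decimal 5)
Equivalent: 83 >> 4 = 83 ÷ 2^4 = 5



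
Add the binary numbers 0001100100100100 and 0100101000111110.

Add column by column from the right: bit + bit + carry-in; write the sum mod 2, carry 1 when the sum is 2 or 3.
carry:  0011000001111000
        0001100100100100
+       0100101000111110
------------------------
       00110001101100010
(the carry out of the leftmost column, 0, becomes the leading bit)
Decimal check:
  0001100100100100 = 4096 + 2048 + 256 + 32 + 4 = 6436
  0100101000111110 = 16384 + 2048 + 512 + 32 + 16 + 8 + 4 + 2 = 19006
  6436 + 19006 = 25442, and 00110001101100010 = 16384 + 8192 + 512 + 256 + 64 + 32 + 2 = 25442 ✓



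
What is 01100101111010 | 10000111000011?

OR: 1 when either bit is 1
  01100101111010
| 10000111000011
----------------
  11100111111011
Decimal: 6522 | 8643 = 14843



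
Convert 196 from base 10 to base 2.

Using repeated division by 2:
196 ÷ 2 = 98 remainder 0
98 ÷ 2 = 49 remainder 0
49 ÷ 2 = 24 remainder 1
24 ÷ 2 = 12 remainder 0
12 ÷ 2 = 6 remainder 0
6 ÷ 2 = 3 remainder 0
3 ÷ 2 = 1 remainder 1
1 ÷ 2 = 0 remainder 1
Reading remainders bottom to top: 11000100



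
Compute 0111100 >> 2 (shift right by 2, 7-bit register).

Original: 0111100 (decimal 60)
Shift right by 2 positions
Drop the 2 low bits; fill with zeros on the left
Result: 0001111 (decimal 15)
Equivalent: 60 >> 2 = 60 ÷ 2^2 = 15



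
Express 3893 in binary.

Using repeated division by 2:
3893 ÷ 2 = 1946 remainder 1
1946 ÷ 2 = 973 remainder 0
973 ÷ 2 = 486 remainder 1
486 ÷ 2 = 243 remainder 0
243 ÷ 2 = 121 remainder 1
121 ÷ 2 = 60 remainder 1
60 ÷ 2 = 30 remainder 0
30 ÷ 2 = 15 remainder 0
15 ÷ 2 = 7 remainder 1
7 ÷ 2 = 3 remainder 1
3 ÷ 2 = 1 remainder 1
1 ÷ 2 = 0 remainder 1
Reading remainders bottom to top: 111100110101



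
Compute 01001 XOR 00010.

XOR: 1 when bits differ
  01001
^ 00010
-------
  01011
Decimal: 9 ^ 2 = 11



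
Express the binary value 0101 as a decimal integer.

Sum of powers of 2 for each 1-bit:
2^0 + 2^2
= 1 + 4
= 5



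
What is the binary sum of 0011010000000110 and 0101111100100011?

Add column by column from the right: bit + bit + carry-in; write the sum mod 2, carry 1 when the sum is 2 or 3.
carry:  1111100000001100
        0011010000000110
+       0101111100100011
------------------------
       01001001100101001
(the carry out of the leftmost column, 0, becomes the leading bit)
Decimal check:
  0011010000000110 = 8192 + 4096 + 1024 + 4 + 2 = 13318
  0101111100100011 = 16384 + 4096 + 2048 + 1024 + 512 + 256 + 32 + 2 + 1 = 24355
  13318 + 24355 = 37673, and 01001001100101001 = 32768 + 4096 + 512 + 256 + 32 + 8 + 1 = 37673 ✓



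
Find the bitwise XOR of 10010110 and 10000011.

XOR: 1 when bits differ
  10010110
^ 10000011
----------
  00010101
Decimal: 150 ^ 131 = 21



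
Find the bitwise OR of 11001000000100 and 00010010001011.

OR: 1 when either bit is 1
  11001000000100
| 00010010001011
----------------
  11011010001111
Decimal: 12804 | 1163 = 13967



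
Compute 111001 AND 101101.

AND: 1 only when both bits are 1
  111001
& 101101
--------
  101001
Decimal: 57 & 45 = 41



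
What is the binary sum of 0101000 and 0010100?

Add column by column from the right: bit + bit + carry-in; write the sum mod 2, carry 1 when the sum is 2 or 3.
carry:  0000000
        0101000
+       0010100
---------------
       00111100
(the carry out of the leftmost column, 0, becomes the leading bit)
Decimal check:
  0101000 = 32 + 8 = 40
  0010100 = 16 + 4 = 20
  40 + 20 = 60, and 00111100 = 32 + 16 + 8 + 4 = 60 ✓



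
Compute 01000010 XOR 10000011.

XOR: 1 when bits differ
  01000010
^ 10000011
----------
  11000001
Decimal: 66 ^ 131 = 193



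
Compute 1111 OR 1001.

OR: 1 when either bit is 1
  1111
| 1001
------
  1111
Decimal: 15 | 9 = 15



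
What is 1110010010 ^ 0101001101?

XOR: 1 when bits differ
  1110010010
^ 0101001101
------------
  1011011111
Decimal: 914 ^ 333 = 735



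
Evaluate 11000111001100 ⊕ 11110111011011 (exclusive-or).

XOR: 1 when bits differ
  11000111001100
^ 11110111011011
----------------
  00110000010111
Decimal: 12748 ^ 15835 = 3095



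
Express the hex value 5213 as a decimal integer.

Expand by place value (powers of 16):
5213 = 5 × 16^3 + 2 × 16^2 + 1 × 16^1 + 3 × 16^0
= 5 × 4096 + 2 × 256 + 1 × 16 + 3 × 1
= 20480 + 512 + 16 + 3
= 21011



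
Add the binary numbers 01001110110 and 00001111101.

Add column by column from the right: bit + bit + carry-in; write the sum mod 2, carry 1 when the sum is 2 or 3.
carry:  00011111000
        01001110110
+       00001111101
-------------------
       001011110011
(the carry out of the leftmost column, 0, becomes the leading bit)
Decimal check:
  01001110110 = 512 + 64 + 32 + 16 + 4 + 2 = 630
  00001111101 = 64 + 32 + 16 + 8 + 4 + 1 = 125
  630 + 125 = 755, and 001011110011 = 512 + 128 + 64 + 32 + 16 + 2 + 1 = 755 ✓



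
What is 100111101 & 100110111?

AND: 1 only when both bits are 1
  100111101
& 100110111
-----------
  100110101
Decimal: 317 & 311 = 309



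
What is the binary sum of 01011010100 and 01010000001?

Add column by column from the right: bit + bit + carry-in; write the sum mod 2, carry 1 when the sum is 2 or 3.
carry:  10100000000
        01011010100
+       01010000001
-------------------
       010101010101
(the carry out of the leftmost column, 0, becomes the leading bit)
Decimal check:
  01011010100 = 512 + 128 + 64 + 16 + 4 = 724
  01010000001 = 512 + 128 + 1 = 641
  724 + 641 = 1365, and 010101010101 = 1024 + 256 + 64 + 16 + 4 + 1 = 1365 ✓



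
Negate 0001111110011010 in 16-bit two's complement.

Original: 0001111110011010
Step 1 - Invert all bits: 1110000001100101
Step 2 - Add 1: 1110000001100110
Verification: 0001111110011010 + 1110000001100110 = 10000000000000000; discarding the end carry (carry out of the top bit) leaves the 16-bit value 0000000000000000, as required for x + (-x)



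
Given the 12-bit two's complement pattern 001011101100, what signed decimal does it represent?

Binary: 001011101100
Sign bit: 0 (non-negative)
Read directly as an unsigned value:
001011101100 = 512 + 128 + 64 + 32 + 8 + 4 = 748
Value: 748



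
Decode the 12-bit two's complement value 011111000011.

Binary: 011111000011
Sign bit: 0 (non-negative)
Read directly as an unsigned value:
011111000011 = 1024 + 512 + 256 + 128 + 64 + 2 + 1 = 1987
Value: 1987



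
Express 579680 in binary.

Using repeated division by 2:
579680 ÷ 2 = 289840 remainder 0
289840 ÷ 2 = 144920 remainder 0
144920 ÷ 2 = 72460 remainder 0
72460 ÷ 2 = 36230 remainder 0
36230 ÷ 2 = 18115 remainder 0
18115 ÷ 2 = 9057 remainder 1
9057 ÷ 2 = 4528 remainder 1
4528 ÷ 2 = 2264 remainder 0
2264 ÷ 2 = 1132 remainder 0
1132 ÷ 2 = 566 remainder 0
566 ÷ 2 = 283 remainder 0
283 ÷ 2 = 141 remainder 1
141 ÷ 2 = 70 remainder 1
70 ÷ 2 = 35 remainder 0
35 ÷ 2 = 17 remainder 1
17 ÷ 2 = 8 remainder 1
8 ÷ 2 = 4 remainder 0
4 ÷ 2 = 2 remainder 0
2 ÷ 2 = 1 remainder 0
1 ÷ 2 = 0 remainder 1
Reading remainders bottom to top: 10001101100001100000



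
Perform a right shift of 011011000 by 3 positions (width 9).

Original: 011011000 (decimal 216)
Shift right by 3 positions
Drop the 3 low bits; fill with zeros on the left
Result: 000011011 (decimal 27)
Equivalent: 216 >> 3 = 216 ÷ 2^3 = 27

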